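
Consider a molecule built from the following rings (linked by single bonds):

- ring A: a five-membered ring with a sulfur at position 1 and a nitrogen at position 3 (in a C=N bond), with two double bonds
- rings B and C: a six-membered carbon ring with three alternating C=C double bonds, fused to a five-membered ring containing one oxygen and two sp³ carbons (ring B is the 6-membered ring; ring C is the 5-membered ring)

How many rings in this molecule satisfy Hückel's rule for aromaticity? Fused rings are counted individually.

Ring A is planar and fully conjugated; 2 ring double bonds (4 π electrons) plus a heteroatom lone pair (2) give 6 π electrons. That satisfies 4n+2 with n=1, so ring A is aromatic (thiazole).
Ring B is planar and fully conjugated; 3 ring double bonds give 6 π electrons. 6 = 4(1)+2, so ring B is aromatic (benzene ring).
Ring C has two sp³ carbons, so it is not fully conjugated — not aromatic (oxolane ring).
Aromatic: A, B. Total: 2.

2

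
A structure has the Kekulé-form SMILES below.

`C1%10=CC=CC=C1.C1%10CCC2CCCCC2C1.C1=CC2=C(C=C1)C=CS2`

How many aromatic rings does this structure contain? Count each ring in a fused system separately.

The SMILES encodes a six-membered carbon ring with three alternating C=C double bonds; two fused six-membered saturated carbon rings; a six-membered carbon ring with three alternating C=C double bonds, fused to a five-membered ring containing one sulfur and two C=C double bonds.
The 6-membered ring is fully conjugated (every ring atom contributes a p orbital); 3 ring double bonds give 6 π electrons. Since 6 = 4n+2 (n=1), it is aromatic (benzene).
The second 6-membered ring has only sp³ atoms, so it is not fully conjugated — not aromatic (cyclohexane ring).
The third 6-membered ring has only sp³ atoms, so it is not fully conjugated — not aromatic (cyclohexane ring).
The fused 6/5-membered bicyclic (with one sulfur) is a single π system with 9 sp² atoms and 10 π electrons from ring double bonds plus a heteroatom lone pair. 10 = 4(2)+2, so the system is aromatic and both rings count as aromatic (benzothiophene).
3 of the 5 rings are aromatic. Total: 3.

3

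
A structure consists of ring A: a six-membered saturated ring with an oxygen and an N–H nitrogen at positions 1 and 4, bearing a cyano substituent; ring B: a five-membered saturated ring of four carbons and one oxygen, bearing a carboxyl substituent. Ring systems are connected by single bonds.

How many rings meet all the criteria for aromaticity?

0

Ring A has only sp³ atoms, so it is not fully conjugated — not aromatic (morpholine).
Ring B has only sp³ atoms, so it is not fully conjugated — not aromatic (tetrahydrofuran).
No ring is aromatic. Total: 0.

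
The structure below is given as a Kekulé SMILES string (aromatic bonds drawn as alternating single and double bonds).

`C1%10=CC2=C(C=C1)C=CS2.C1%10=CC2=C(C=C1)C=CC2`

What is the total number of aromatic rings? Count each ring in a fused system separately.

The SMILES encodes a six-membered carbon ring with three alternating C=C double bonds, fused to a five-membered ring containing one sulfur and two C=C double bonds; a six-membered carbon ring with three alternating C=C double bonds, fused to a five-membered carbon ring containing one C=C double bond and one sp³ carbon.
The fused 6/5-membered bicyclic (with one sulfur) is a single π system with 9 sp² atoms and 10 π electrons from ring double bonds plus a heteroatom lone pair. 10 = 4(2)+2, so the system is aromatic and both rings count as aromatic (benzothiophene).
The 6-membered ring has a continuous p-orbital overlap around the ring; 3 ring double bonds give 6 π electrons. 6 = 4(1)+2, so it is aromatic (benzene ring).
The 5-membered ring has one sp³ carbon, so it is not fully conjugated — not aromatic (cyclopentene ring).
3 of the 4 rings are aromatic. Total: 3.

3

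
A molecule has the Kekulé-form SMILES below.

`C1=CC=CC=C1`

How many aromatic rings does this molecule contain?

1

The SMILES encodes a six-membered carbon ring with three alternating C=C double bonds.
The 6-membered ring has a continuous p-orbital overlap around the ring; 3 ring double bonds give 6 π electrons. 6 = 4(1)+2, so it is aromatic (benzene).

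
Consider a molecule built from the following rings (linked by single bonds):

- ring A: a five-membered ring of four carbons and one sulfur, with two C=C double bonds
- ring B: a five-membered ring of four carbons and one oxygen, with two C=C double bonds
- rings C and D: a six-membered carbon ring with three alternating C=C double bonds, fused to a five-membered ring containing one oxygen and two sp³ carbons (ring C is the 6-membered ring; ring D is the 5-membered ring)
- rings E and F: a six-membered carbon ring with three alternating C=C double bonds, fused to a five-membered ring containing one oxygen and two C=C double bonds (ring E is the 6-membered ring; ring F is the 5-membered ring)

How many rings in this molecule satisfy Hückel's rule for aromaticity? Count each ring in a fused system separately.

5

Ring A has a continuous p-orbital overlap around the ring; 2 ring double bonds (4 π electrons) plus a heteroatom lone pair (2) give 6 π electrons. Since 6 = 4n+2 (n=1), ring A is aromatic (thiophene).
Ring B is planar and fully conjugated; 2 ring double bonds (4 π electrons) plus a heteroatom lone pair (2) give 6 π electrons. That satisfies 4n+2 with n=1, so ring B is aromatic (furan).
Ring C is fully conjugated (every ring atom contributes a p orbital); 3 ring double bonds give 6 π electrons. 6 = 4(1)+2, so ring C is aromatic (benzene ring).
Ring D has two sp³ carbons, so it is not fully conjugated — not aromatic (oxolane ring).
Rings E and F form a fused bicyclic system (with one oxygen) with 9 sp² atoms and 10 π electrons from ring double bonds plus a heteroatom lone pair. 10 = 4(2)+2, so the system is aromatic and both rings count as aromatic (benzofuran).
Aromatic: A, B, C, E, F. Total: 5.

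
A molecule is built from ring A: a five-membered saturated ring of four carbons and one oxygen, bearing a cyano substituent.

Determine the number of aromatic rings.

0

Ring A has only sp³ atoms, so it is not fully conjugated — not aromatic (tetrahydrofuran).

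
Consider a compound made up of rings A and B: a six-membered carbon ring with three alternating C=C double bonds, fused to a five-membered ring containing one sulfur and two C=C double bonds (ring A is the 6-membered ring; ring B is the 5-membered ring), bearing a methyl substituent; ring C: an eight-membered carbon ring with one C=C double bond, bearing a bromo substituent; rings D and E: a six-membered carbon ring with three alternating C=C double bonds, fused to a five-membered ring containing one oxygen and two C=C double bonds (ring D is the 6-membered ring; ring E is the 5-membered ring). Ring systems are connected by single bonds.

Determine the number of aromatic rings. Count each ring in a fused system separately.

Rings A and B form a fused bicyclic system (with one sulfur) with 9 sp² atoms and 10 π electrons from ring double bonds plus a heteroatom lone pair. 10 = 4(2)+2, so the system is aromatic and both rings count as aromatic (benzothiophene).
Ring C has six sp³ carbons, so it is not fully conjugated — not aromatic (cyclooctene).
Rings D and E form a fused bicyclic system (with one oxygen) with 9 sp² atoms and 10 π electrons from ring double bonds plus a heteroatom lone pair. 10 = 4(2)+2, so the system is aromatic and both rings count as aromatic (benzofuran).
Aromatic: A, B, D, E. Total: 4.

4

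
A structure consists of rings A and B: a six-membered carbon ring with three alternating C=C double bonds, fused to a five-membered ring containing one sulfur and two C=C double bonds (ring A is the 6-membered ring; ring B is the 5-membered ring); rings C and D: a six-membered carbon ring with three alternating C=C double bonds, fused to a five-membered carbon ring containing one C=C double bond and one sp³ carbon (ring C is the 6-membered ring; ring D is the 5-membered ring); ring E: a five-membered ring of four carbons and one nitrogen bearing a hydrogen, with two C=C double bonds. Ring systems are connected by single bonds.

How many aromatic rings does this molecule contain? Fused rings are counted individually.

4

Rings A and B form a fused bicyclic system (with one sulfur) with 9 sp² atoms and 10 π electrons from ring double bonds plus a heteroatom lone pair. 10 = 4(2)+2, so the system is aromatic and both rings count as aromatic (benzothiophene).
Ring C has a continuous p-orbital overlap around the ring; 3 ring double bonds give 6 π electrons. That satisfies 4n+2 with n=1, so ring C is aromatic (benzene ring).
Ring D has one sp³ carbon, so it is not fully conjugated — not aromatic (cyclopentene ring).
Ring E is fully conjugated (every ring atom contributes a p orbital); 2 ring double bonds (4 π electrons) plus a heteroatom lone pair (2) give 6 π electrons. 6 = 4(1)+2, so ring E is aromatic (pyrrole).
Aromatic: A, B, C, E. Total: 4.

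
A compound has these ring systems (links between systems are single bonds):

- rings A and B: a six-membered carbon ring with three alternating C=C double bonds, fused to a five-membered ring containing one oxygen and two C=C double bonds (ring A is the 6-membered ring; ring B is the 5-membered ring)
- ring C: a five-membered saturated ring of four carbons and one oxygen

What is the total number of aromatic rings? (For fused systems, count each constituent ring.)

2

Rings A and B form a fused bicyclic system (with one oxygen) with 9 sp² atoms and 10 π electrons from ring double bonds plus a heteroatom lone pair. 10 = 4(2)+2, so the system is aromatic and both rings count as aromatic (benzofuran).
Ring C has only sp³ atoms, so it is not fully conjugated — not aromatic (tetrahydrofuran).
Aromatic: A, B. Total: 2.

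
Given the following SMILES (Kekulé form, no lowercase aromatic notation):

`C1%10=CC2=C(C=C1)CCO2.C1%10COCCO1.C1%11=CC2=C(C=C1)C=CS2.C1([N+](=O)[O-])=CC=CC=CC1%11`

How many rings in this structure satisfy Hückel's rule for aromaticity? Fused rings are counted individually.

3

The SMILES encodes a six-membered carbon ring with three alternating C=C double bonds, fused to a five-membered ring containing one oxygen and two sp³ carbons; a six-membered saturated ring with oxygens at positions 1 and 4; a six-membered carbon ring with three alternating C=C double bonds, fused to a five-membered ring containing one sulfur and two C=C double bonds; a seven-membered carbon ring with three C=C double bonds and one sp³ carbon.
The 6-membered ring is planar and fully conjugated; 3 ring double bonds give 6 π electrons. That satisfies 4n+2 with n=1, so it is aromatic (benzene ring).
The 5-membered ring with one oxygen has two sp³ carbons, so it is not fully conjugated — not aromatic (oxolane ring).
The 6-membered ring with two oxygens (1,4) has only sp³ atoms, so it is not fully conjugated — not aromatic (1,4-dioxane).
The fused 6/5-membered bicyclic (with one sulfur) is a single π system with 9 sp² atoms and 10 π electrons from ring double bonds plus a heteroatom lone pair. 10 = 4(2)+2, so the system is aromatic and both rings count as aromatic (benzothiophene).
The 7-membered ring has one sp³ carbon, so it is not fully conjugated — not aromatic (cycloheptatriene).
3 of the 6 rings are aromatic. Total: 3.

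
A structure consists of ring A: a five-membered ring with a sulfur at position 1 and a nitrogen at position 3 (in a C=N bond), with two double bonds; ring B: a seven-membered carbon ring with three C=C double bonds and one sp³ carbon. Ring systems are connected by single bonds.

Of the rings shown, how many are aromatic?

Ring A is planar and fully conjugated; 2 ring double bonds (4 π electrons) plus a heteroatom lone pair (2) give 6 π electrons. Since 6 = 4n+2 (n=1), ring A is aromatic (thiazole).
Ring B has one sp³ carbon, so it is not fully conjugated — not aromatic (cycloheptatriene).
Aromatic: A. Total: 1.

1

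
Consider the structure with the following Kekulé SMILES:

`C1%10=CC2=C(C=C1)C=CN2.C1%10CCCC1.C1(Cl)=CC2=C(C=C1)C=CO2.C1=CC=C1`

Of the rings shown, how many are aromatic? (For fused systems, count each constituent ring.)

The SMILES encodes a six-membered carbon ring with three alternating C=C double bonds, fused to a five-membered ring containing one N–H nitrogen and two C=C double bonds; a five-membered saturated carbon ring; a six-membered carbon ring with three alternating C=C double bonds, fused to a five-membered ring containing one oxygen and two C=C double bonds; a four-membered carbon ring with two alternating C=C double bonds.
The fused 6/5-membered bicyclic (with one N–H) is a single π system with 9 sp² atoms and 10 π electrons from ring double bonds plus a heteroatom lone pair. 10 = 4(2)+2, so the system is aromatic and both rings count as aromatic (indole).
The 5-membered ring has only sp³ atoms, so it is not fully conjugated — not aromatic (cyclopentane).
The fused 6/5-membered bicyclic (with one oxygen) is a single π system with 9 sp² atoms and 10 π electrons from ring double bonds plus a heteroatom lone pair. 10 = 4(2)+2, so the system is aromatic and both rings count as aromatic (benzofuran).
The 4-membered ring has only sp² ring atoms; a planar conformation would have a fully conjugated π system of 4 electrons. But 4 = 4(1), which is 4n not 4n+2, so it is not aromatic (cyclobutadiene) — cyclobutadiene is antiaromatic and distorts to a rectangle.
4 of the 6 rings are aromatic. Total: 4.

4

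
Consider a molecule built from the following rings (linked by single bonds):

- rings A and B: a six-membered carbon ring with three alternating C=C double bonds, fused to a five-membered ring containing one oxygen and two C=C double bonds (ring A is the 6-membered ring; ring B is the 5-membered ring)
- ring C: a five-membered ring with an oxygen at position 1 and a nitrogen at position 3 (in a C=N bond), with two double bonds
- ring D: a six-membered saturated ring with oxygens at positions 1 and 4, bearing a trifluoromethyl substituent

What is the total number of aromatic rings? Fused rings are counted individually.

3

Rings A and B form a fused bicyclic system (with one oxygen) with 9 sp² atoms and 10 π electrons from ring double bonds plus a heteroatom lone pair. 10 = 4(2)+2, so the system is aromatic and both rings count as aromatic (benzofuran).
Ring C has a continuous p-orbital overlap around the ring; 2 ring double bonds (4 π electrons) plus a heteroatom lone pair (2) give 6 π electrons. 6 = 4(1)+2, so ring C is aromatic (oxazole).
Ring D has only sp³ atoms, so it is not fully conjugated — not aromatic (1,4-dioxane).
Aromatic: A, B, C. Total: 3.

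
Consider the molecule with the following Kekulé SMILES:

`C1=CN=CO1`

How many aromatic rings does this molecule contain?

1

The SMILES encodes a five-membered ring with an oxygen at position 1 and a nitrogen at position 3 (in a C=N bond), with two double bonds.
The 5-membered ring with one oxygen and one =N– is planar and fully conjugated; 2 ring double bonds (4 π electrons) plus a heteroatom lone pair (2) give 6 π electrons. That satisfies 4n+2 with n=1, so it is aromatic (oxazole).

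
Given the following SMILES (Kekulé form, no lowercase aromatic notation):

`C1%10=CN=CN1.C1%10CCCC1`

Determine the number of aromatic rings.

1

The SMILES encodes a five-membered ring with nitrogens at positions 1 and 3 (one bearing H, one in a C=N bond) and two double bonds; a five-membered saturated carbon ring.
The 5-membered ring with two nitrogens (one N–H, one =N–) is planar and fully conjugated; 2 ring double bonds (4 π electrons) plus a heteroatom lone pair (2) give 6 π electrons. 6 = 4(1)+2, so it is aromatic (imidazole).
The 5-membered ring has only sp³ atoms, so it is not fully conjugated — not aromatic (cyclopentane).
1 of the 2 rings is aromatic. Total: 1.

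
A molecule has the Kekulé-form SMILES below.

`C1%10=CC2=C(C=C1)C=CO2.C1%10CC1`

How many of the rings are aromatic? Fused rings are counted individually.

The SMILES encodes a six-membered carbon ring with three alternating C=C double bonds, fused to a five-membered ring containing one oxygen and two C=C double bonds; a three-membered saturated carbon ring.
The fused 6/5-membered bicyclic (with one oxygen) is a single π system with 9 sp² atoms and 10 π electrons from ring double bonds plus a heteroatom lone pair. 10 = 4(2)+2, so the system is aromatic and both rings count as aromatic (benzofuran).
The 3-membered ring has only sp³ atoms, so it is not fully conjugated — not aromatic (cyclopropane).
2 of the 3 rings are aromatic. Total: 2.

2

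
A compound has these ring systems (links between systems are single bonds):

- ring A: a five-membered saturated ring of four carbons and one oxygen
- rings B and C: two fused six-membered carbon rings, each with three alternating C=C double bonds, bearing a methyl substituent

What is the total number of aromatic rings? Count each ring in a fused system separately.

Ring A has only sp³ atoms, so it is not fully conjugated — not aromatic (tetrahydrofuran).
Rings B and C form a fused bicyclic system with 10 sp² atoms and 10 π electrons from ring double bonds. 10 = 4(2)+2, so the system is aromatic and both rings count as aromatic (naphthalene).
Aromatic: B, C. Total: 2.

2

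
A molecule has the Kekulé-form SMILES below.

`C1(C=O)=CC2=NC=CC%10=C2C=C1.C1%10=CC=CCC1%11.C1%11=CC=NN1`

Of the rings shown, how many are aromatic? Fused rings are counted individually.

3

The SMILES encodes two fused six-membered rings, each with three alternating double bonds; one ring is all carbon and the other has one ring nitrogen; a six-membered carbon ring with two conjugated C=C double bonds and two sp³ carbons; a five-membered ring with two adjacent nitrogens (one bearing H, one in a double bond) and two double bonds.
The fused 6/6-membered bicyclic (with one nitrogen) is a single π system with 10 sp² atoms and 10 π electrons from ring double bonds. 10 = 4(2)+2, so the system is aromatic and both rings count as aromatic (quinoline).
The 6-membered ring has two sp³ carbons, so it is not fully conjugated — not aromatic (1,3-cyclohexadiene).
The 5-membered ring with two adjacent nitrogens (one N–H, one =N–) is fully conjugated (every ring atom contributes a p orbital); 2 ring double bonds (4 π electrons) plus a heteroatom lone pair (2) give 6 π electrons. Since 6 = 4n+2 (n=1), it is aromatic (pyrazole).
3 of the 4 rings are aromatic. Total: 3.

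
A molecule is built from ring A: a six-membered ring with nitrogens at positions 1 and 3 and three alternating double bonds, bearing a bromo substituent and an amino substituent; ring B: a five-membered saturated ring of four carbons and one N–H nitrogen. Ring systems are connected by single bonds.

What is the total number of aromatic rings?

Ring A is planar and fully conjugated; 3 ring double bonds give 6 π electrons. 6 = 4(1)+2, so ring A is aromatic (pyrimidine).
Ring B has only sp³ atoms, so it is not fully conjugated — not aromatic (pyrrolidine).
Aromatic: A. Total: 1.

1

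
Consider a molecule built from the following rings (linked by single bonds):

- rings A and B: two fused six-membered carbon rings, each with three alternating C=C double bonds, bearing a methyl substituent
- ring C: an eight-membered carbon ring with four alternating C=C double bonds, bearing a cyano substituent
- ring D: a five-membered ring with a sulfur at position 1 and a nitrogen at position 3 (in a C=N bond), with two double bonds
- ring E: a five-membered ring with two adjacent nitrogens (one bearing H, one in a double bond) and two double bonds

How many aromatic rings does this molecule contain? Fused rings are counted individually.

Rings A and B form a fused bicyclic system with 10 sp² atoms and 10 π electrons from ring double bonds. 10 = 4(2)+2, so the system is aromatic and both rings count as aromatic (naphthalene).
Ring C has only sp² ring atoms; a planar conformation would have a fully conjugated π system of 8 electrons. But 8 = 4(2), which is 4n not 4n+2, so ring C is not aromatic (cyclooctatetraene) — cyclooctatetraene distorts into a non-planar tub to avoid antiaromaticity.
Ring D is planar and fully conjugated; 2 ring double bonds (4 π electrons) plus a heteroatom lone pair (2) give 6 π electrons. 6 = 4(1)+2, so ring D is aromatic (thiazole).
Ring E is fully conjugated (every ring atom contributes a p orbital); 2 ring double bonds (4 π electrons) plus a heteroatom lone pair (2) give 6 π electrons. Since 6 = 4n+2 (n=1), ring E is aromatic (pyrazole).
Aromatic: A, B, D, E. Total: 4.

4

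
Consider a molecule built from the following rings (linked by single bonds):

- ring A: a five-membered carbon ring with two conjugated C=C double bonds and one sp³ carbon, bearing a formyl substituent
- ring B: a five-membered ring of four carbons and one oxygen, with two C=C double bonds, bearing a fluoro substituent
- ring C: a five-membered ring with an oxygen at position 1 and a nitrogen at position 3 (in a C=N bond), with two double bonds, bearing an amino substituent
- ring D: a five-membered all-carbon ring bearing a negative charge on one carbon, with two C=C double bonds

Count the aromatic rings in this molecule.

Ring A has one sp³ carbon, so it is not fully conjugated — not aromatic (cyclopentadiene).
Ring B is fully conjugated (every ring atom contributes a p orbital); 2 ring double bonds (4 π electrons) plus a heteroatom lone pair (2) give 6 π electrons. Since 6 = 4n+2 (n=1), ring B is aromatic (furan).
Ring C is fully conjugated (every ring atom contributes a p orbital); 2 ring double bonds (4 π electrons) plus a heteroatom lone pair (2) give 6 π electrons. 6 = 4(1)+2, so ring C is aromatic (oxazole).
Ring D is planar and fully conjugated; 2 ring double bonds (4 π electrons) plus the carbanion lone pair (2) give 6 π electrons. 6 = 4(1)+2, so ring D is aromatic (cyclopentadienyl anion).
Aromatic: B, C, D. Total: 3.

3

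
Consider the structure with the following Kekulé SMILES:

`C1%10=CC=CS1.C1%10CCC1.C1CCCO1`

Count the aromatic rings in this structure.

The SMILES encodes a five-membered ring of four carbons and one sulfur, with two C=C double bonds; a four-membered saturated carbon ring; a five-membered saturated ring of four carbons and one oxygen.
The 5-membered ring with one sulfur has a continuous p-orbital overlap around the ring; 2 ring double bonds (4 π electrons) plus a heteroatom lone pair (2) give 6 π electrons. 6 = 4(1)+2, so it is aromatic (thiophene).
The 4-membered ring has only sp³ atoms, so it is not fully conjugated — not aromatic (cyclobutane).
The 5-membered ring with one oxygen has only sp³ atoms, so it is not fully conjugated — not aromatic (tetrahydrofuran).
1 of the 3 rings is aromatic. Total: 1.

1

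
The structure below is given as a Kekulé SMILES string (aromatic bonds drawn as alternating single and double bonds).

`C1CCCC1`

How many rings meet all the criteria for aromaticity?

0

The SMILES encodes a five-membered saturated carbon ring.
The 5-membered ring has only sp³ atoms, so it is not fully conjugated — not aromatic (cyclopentane).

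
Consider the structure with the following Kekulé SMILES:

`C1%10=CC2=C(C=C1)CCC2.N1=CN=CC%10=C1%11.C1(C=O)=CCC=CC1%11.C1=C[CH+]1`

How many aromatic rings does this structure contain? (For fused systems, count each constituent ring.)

The SMILES encodes a six-membered carbon ring with three alternating C=C double bonds, fused to a saturated five-membered carbon ring; a six-membered ring with nitrogens at positions 1 and 3 and three alternating double bonds; a six-membered carbon ring with two isolated C=C double bonds and two sp³ carbons; a three-membered all-carbon ring bearing a positive charge on one carbon, with one C=C double bond.
The 6-membered ring is fully conjugated (every ring atom contributes a p orbital); 3 ring double bonds give 6 π electrons. Since 6 = 4n+2 (n=1), it is aromatic (benzene ring).
The 5-membered ring has three sp³ carbons, so it is not fully conjugated — not aromatic (cyclopentane ring).
The 6-membered ring with two nitrogens (1,3) is fully conjugated (every ring atom contributes a p orbital); 3 ring double bonds give 6 π electrons. That satisfies 4n+2 with n=1, so it is aromatic (pyrimidine).
The second 6-membered ring has two sp³ carbons, so it is not fully conjugated — not aromatic (1,4-cyclohexadiene).
The 3-membered ring is fully conjugated (every ring atom contributes a p orbital); 1 ring double bond (2 π electrons) plus the carbocation's empty p orbital (0, but keeps the ring conjugated) give 2 π electrons. Since 2 = 4n+2 (n=0), it is aromatic (cyclopropenyl cation).
3 of the 5 rings are aromatic. Total: 3.

3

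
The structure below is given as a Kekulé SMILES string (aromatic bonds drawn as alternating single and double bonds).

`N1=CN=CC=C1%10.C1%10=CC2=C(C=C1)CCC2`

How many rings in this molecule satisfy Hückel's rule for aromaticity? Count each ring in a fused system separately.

The SMILES encodes a six-membered ring with nitrogens at positions 1 and 3 and three alternating double bonds; a six-membered carbon ring with three alternating C=C double bonds, fused to a saturated five-membered carbon ring.
The 6-membered ring with two nitrogens (1,3) is planar and fully conjugated; 3 ring double bonds give 6 π electrons. Since 6 = 4n+2 (n=1), it is aromatic (pyrimidine).
The 6-membered ring has a continuous p-orbital overlap around the ring; 3 ring double bonds give 6 π electrons. That satisfies 4n+2 with n=1, so it is aromatic (benzene ring).
The 5-membered ring has three sp³ carbons, so it is not fully conjugated — not aromatic (cyclopentane ring).
2 of the 3 rings are aromatic. Total: 2.

2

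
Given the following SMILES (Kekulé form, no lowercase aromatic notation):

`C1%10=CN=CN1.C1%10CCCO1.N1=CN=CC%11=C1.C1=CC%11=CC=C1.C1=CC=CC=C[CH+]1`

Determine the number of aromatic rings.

The SMILES encodes a five-membered ring with nitrogens at positions 1 and 3 (one bearing H, one in a C=N bond) and two double bonds; a five-membered saturated ring of four carbons and one oxygen; a six-membered ring with nitrogens at positions 1 and 3 and three alternating double bonds; a six-membered carbon ring with three alternating C=C double bonds; a seven-membered all-carbon ring bearing a positive charge on one carbon, with three C=C double bonds.
The 5-membered ring with two nitrogens (one N–H, one =N–) has a continuous p-orbital overlap around the ring; 2 ring double bonds (4 π electrons) plus a heteroatom lone pair (2) give 6 π electrons. That satisfies 4n+2 with n=1, so it is aromatic (imidazole).
The 5-membered ring with one oxygen has only sp³ atoms, so it is not fully conjugated — not aromatic (tetrahydrofuran).
The 6-membered ring with two nitrogens (1,3) has a continuous p-orbital overlap around the ring; 3 ring double bonds give 6 π electrons. 6 = 4(1)+2, so it is aromatic (pyrimidine).
The 6-membered ring has a continuous p-orbital overlap around the ring; 3 ring double bonds give 6 π electrons. That satisfies 4n+2 with n=1, so it is aromatic (benzene).
The 7-membered ring is fully conjugated (every ring atom contributes a p orbital); 3 ring double bonds (6 π electrons) plus the carbocation's empty p orbital (0, but keeps the ring conjugated) give 6 π electrons. 6 = 4(1)+2, so it is aromatic (tropylium cation).
4 of the 5 rings are aromatic. Total: 4.

4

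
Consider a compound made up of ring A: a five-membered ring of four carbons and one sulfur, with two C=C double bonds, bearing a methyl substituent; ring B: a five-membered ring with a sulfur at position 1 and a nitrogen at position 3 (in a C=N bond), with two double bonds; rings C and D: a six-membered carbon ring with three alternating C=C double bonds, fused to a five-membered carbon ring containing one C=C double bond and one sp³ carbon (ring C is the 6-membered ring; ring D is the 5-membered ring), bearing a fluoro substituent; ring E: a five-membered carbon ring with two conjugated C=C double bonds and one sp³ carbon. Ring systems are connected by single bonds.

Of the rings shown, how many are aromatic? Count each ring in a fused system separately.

3

Ring A is planar and fully conjugated; 2 ring double bonds (4 π electrons) plus a heteroatom lone pair (2) give 6 π electrons. That satisfies 4n+2 with n=1, so ring A is aromatic (thiophene).
Ring B is planar and fully conjugated; 2 ring double bonds (4 π electrons) plus a heteroatom lone pair (2) give 6 π electrons. Since 6 = 4n+2 (n=1), ring B is aromatic (thiazole).
Ring C has a continuous p-orbital overlap around the ring; 3 ring double bonds give 6 π electrons. 6 = 4(1)+2, so ring C is aromatic (benzene ring).
Ring D has one sp³ carbon, so it is not fully conjugated — not aromatic (cyclopentene ring).
Ring E has one sp³ carbon, so it is not fully conjugated — not aromatic (cyclopentadiene).
Aromatic: A, B, C. Total: 3.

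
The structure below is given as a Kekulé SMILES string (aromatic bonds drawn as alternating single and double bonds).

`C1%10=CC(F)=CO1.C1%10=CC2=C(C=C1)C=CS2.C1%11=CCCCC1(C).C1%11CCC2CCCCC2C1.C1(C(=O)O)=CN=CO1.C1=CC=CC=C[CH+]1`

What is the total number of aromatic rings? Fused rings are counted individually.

5

The SMILES encodes a five-membered ring of four carbons and one oxygen, with two C=C double bonds; a six-membered carbon ring with three alternating C=C double bonds, fused to a five-membered ring containing one sulfur and two C=C double bonds; a six-membered carbon ring with one C=C double bond; two fused six-membered saturated carbon rings; a five-membered ring with an oxygen at position 1 and a nitrogen at position 3 (in a C=N bond), with two double bonds; a seven-membered all-carbon ring bearing a positive charge on one carbon, with three C=C double bonds.
The 5-membered ring with one oxygen is planar and fully conjugated; 2 ring double bonds (4 π electrons) plus a heteroatom lone pair (2) give 6 π electrons. That satisfies 4n+2 with n=1, so it is aromatic (furan).
The fused 6/5-membered bicyclic (with one sulfur) is a single π system with 9 sp² atoms and 10 π electrons from ring double bonds plus a heteroatom lone pair. 10 = 4(2)+2, so the system is aromatic and both rings count as aromatic (benzothiophene).
The 6-membered ring has four sp³ carbons, so it is not fully conjugated — not aromatic (cyclohexene).
The second 6-membered ring has only sp³ atoms, so it is not fully conjugated — not aromatic (cyclohexane ring).
The third 6-membered ring has only sp³ atoms, so it is not fully conjugated — not aromatic (cyclohexane ring).
The 5-membered ring with one oxygen and one =N– is planar and fully conjugated; 2 ring double bonds (4 π electrons) plus a heteroatom lone pair (2) give 6 π electrons. 6 = 4(1)+2, so it is aromatic (oxazole).
The 7-membered ring has a continuous p-orbital overlap around the ring; 3 ring double bonds (6 π electrons) plus the carbocation's empty p orbital (0, but keeps the ring conjugated) give 6 π electrons. 6 = 4(1)+2, so it is aromatic (tropylium cation).
5 of the 8 rings are aromatic. Total: 5.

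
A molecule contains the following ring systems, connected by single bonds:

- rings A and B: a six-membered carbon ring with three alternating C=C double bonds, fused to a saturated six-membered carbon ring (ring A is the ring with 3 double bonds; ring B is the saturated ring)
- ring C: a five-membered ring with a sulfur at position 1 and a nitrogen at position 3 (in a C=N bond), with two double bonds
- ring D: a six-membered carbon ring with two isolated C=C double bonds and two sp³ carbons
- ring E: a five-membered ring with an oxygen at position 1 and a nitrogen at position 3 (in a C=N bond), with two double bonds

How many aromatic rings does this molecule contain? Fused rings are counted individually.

3

Ring A has a continuous p-orbital overlap around the ring; 3 ring double bonds give 6 π electrons. Since 6 = 4n+2 (n=1), ring A is aromatic (benzene ring).
Ring B has four sp³ carbons, so it is not fully conjugated — not aromatic (cyclohexane ring).
Ring C is fully conjugated (every ring atom contributes a p orbital); 2 ring double bonds (4 π electrons) plus a heteroatom lone pair (2) give 6 π electrons. Since 6 = 4n+2 (n=1), ring C is aromatic (thiazole).
Ring D has two sp³ carbons, so it is not fully conjugated — not aromatic (1,4-cyclohexadiene).
Ring E is planar and fully conjugated; 2 ring double bonds (4 π electrons) plus a heteroatom lone pair (2) give 6 π electrons. 6 = 4(1)+2, so ring E is aromatic (oxazole).
Aromatic: A, C, E. Total: 3.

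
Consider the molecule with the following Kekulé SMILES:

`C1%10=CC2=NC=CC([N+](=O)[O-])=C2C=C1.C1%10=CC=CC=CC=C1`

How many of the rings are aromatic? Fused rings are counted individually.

2

The SMILES encodes two fused six-membered rings, each with three alternating double bonds; one ring is all carbon and the other has one ring nitrogen; an eight-membered carbon ring with four alternating C=C double bonds.
The fused 6/6-membered bicyclic (with one nitrogen) is a single π system with 10 sp² atoms and 10 π electrons from ring double bonds. 10 = 4(2)+2, so the system is aromatic and both rings count as aromatic (quinoline).
The 8-membered ring has only sp² ring atoms; a planar conformation would have a fully conjugated π system of 8 electrons. But 8 = 4(2), which is 4n not 4n+2, so it is not aromatic (cyclooctatetraene) — cyclooctatetraene distorts into a non-planar tub to avoid antiaromaticity.
2 of the 3 rings are aromatic. Total: 2.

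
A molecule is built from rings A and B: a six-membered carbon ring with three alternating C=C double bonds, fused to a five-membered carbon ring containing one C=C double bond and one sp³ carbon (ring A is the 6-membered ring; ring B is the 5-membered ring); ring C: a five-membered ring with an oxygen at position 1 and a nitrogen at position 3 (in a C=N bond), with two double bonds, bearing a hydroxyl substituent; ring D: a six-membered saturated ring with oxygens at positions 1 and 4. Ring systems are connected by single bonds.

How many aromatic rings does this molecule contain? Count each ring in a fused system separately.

2

Ring A is fully conjugated (every ring atom contributes a p orbital); 3 ring double bonds give 6 π electrons. 6 = 4(1)+2, so ring A is aromatic (benzene ring).
Ring B has one sp³ carbon, so it is not fully conjugated — not aromatic (cyclopentene ring).
Ring C is fully conjugated (every ring atom contributes a p orbital); 2 ring double bonds (4 π electrons) plus a heteroatom lone pair (2) give 6 π electrons. 6 = 4(1)+2, so ring C is aromatic (oxazole).
Ring D has only sp³ atoms, so it is not fully conjugated — not aromatic (1,4-dioxane).
Aromatic: A, C. Total: 2.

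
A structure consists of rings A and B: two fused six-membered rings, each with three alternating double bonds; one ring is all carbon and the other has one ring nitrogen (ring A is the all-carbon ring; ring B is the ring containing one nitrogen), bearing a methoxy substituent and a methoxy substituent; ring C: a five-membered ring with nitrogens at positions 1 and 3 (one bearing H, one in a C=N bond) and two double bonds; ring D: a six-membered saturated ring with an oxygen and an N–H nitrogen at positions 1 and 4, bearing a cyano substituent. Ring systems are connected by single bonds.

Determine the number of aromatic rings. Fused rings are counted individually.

3

Rings A and B form a fused bicyclic system (with one nitrogen) with 10 sp² atoms and 10 π electrons from ring double bonds. 10 = 4(2)+2, so the system is aromatic and both rings count as aromatic (quinoline).
Ring C is fully conjugated (every ring atom contributes a p orbital); 2 ring double bonds (4 π electrons) plus a heteroatom lone pair (2) give 6 π electrons. That satisfies 4n+2 with n=1, so ring C is aromatic (imidazole).
Ring D has only sp³ atoms, so it is not fully conjugated — not aromatic (morpholine).
Aromatic: A, B, C. Total: 3.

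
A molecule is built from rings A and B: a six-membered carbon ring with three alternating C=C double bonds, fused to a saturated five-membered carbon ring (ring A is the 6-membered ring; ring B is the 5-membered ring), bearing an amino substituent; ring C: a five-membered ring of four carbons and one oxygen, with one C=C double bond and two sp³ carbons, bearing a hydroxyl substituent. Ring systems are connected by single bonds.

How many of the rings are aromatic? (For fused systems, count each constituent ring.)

1

Ring A is fully conjugated (every ring atom contributes a p orbital); 3 ring double bonds give 6 π electrons. Since 6 = 4n+2 (n=1), ring A is aromatic (benzene ring).
Ring B has three sp³ carbons, so it is not fully conjugated — not aromatic (cyclopentane ring).
Ring C has two sp³ carbons, so it is not fully conjugated — not aromatic (2,3-dihydrofuran).
Aromatic: A. Total: 1.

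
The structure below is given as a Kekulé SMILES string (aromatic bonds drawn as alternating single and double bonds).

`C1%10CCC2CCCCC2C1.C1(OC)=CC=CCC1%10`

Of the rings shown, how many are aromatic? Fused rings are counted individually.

0

The SMILES encodes two fused six-membered saturated carbon rings; a six-membered carbon ring with two conjugated C=C double bonds and two sp³ carbons.
The 6-membered ring has only sp³ atoms, so it is not fully conjugated — not aromatic (cyclohexane ring).
The second 6-membered ring has only sp³ atoms, so it is not fully conjugated — not aromatic (cyclohexane ring).
The third 6-membered ring has two sp³ carbons, so it is not fully conjugated — not aromatic (1,3-cyclohexadiene).
None of the rings are aromatic. Total: 0.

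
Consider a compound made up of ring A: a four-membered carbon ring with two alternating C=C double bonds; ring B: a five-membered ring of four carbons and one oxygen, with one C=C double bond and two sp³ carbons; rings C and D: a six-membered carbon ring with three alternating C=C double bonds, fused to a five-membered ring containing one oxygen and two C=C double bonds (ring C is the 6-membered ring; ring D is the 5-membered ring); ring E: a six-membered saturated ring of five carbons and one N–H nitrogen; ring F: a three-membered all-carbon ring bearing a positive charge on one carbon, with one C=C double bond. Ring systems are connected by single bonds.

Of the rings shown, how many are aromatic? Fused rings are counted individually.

Ring A has only sp² ring atoms; a planar conformation would have a fully conjugated π system of 4 electrons. But 4 = 4(1), which is 4n not 4n+2, so ring A is not aromatic (cyclobutadiene) — cyclobutadiene is antiaromatic and distorts to a rectangle.
Ring B has two sp³ carbons, so it is not fully conjugated — not aromatic (2,3-dihydrofuran).
Rings C and D form a fused bicyclic system (with one oxygen) with 9 sp² atoms and 10 π electrons from ring double bonds plus a heteroatom lone pair. 10 = 4(2)+2, so the system is aromatic and both rings count as aromatic (benzofuran).
Ring E has only sp³ atoms, so it is not fully conjugated — not aromatic (piperidine).
Ring F has a continuous p-orbital overlap around the ring; 1 ring double bond (2 π electrons) plus the carbocation's empty p orbital (0, but keeps the ring conjugated) give 2 π electrons. That satisfies 4n+2 with n=0, so ring F is aromatic (cyclopropenyl cation).
Aromatic: C, D, F. Total: 3.

3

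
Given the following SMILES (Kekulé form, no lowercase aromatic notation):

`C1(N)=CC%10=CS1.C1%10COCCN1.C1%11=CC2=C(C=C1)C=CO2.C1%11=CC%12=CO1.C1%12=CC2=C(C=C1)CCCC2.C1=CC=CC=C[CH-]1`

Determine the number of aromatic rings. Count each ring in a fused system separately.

The SMILES encodes a five-membered ring of four carbons and one sulfur, with two C=C double bonds; a six-membered saturated ring with an oxygen and an N–H nitrogen at positions 1 and 4; a six-membered carbon ring with three alternating C=C double bonds, fused to a five-membered ring containing one oxygen and two C=C double bonds; a five-membered ring of four carbons and one oxygen, with two C=C double bonds; a six-membered carbon ring with three alternating C=C double bonds, fused to a saturated six-membered carbon ring; a seven-membered all-carbon ring bearing a negative charge on one carbon, with three C=C double bonds.
The 5-membered ring with one sulfur has a continuous p-orbital overlap around the ring; 2 ring double bonds (4 π electrons) plus a heteroatom lone pair (2) give 6 π electrons. Since 6 = 4n+2 (n=1), it is aromatic (thiophene).
The 6-membered ring with one oxygen and one N–H (1,4) has only sp³ atoms, so it is not fully conjugated — not aromatic (morpholine).
The fused 6/5-membered bicyclic (with one oxygen) is a single π system with 9 sp² atoms and 10 π electrons from ring double bonds plus a heteroatom lone pair. 10 = 4(2)+2, so the system is aromatic and both rings count as aromatic (benzofuran).
The 5-membered ring with one oxygen is fully conjugated (every ring atom contributes a p orbital); 2 ring double bonds (4 π electrons) plus a heteroatom lone pair (2) give 6 π electrons. Since 6 = 4n+2 (n=1), it is aromatic (furan).
The 6-membered ring is fully conjugated (every ring atom contributes a p orbital); 3 ring double bonds give 6 π electrons. 6 = 4(1)+2, so it is aromatic (benzene ring).
The second 6-membered ring has four sp³ carbons, so it is not fully conjugated — not aromatic (cyclohexane ring).
The 7-membered ring has only sp² ring atoms; a planar conformation would have a fully conjugated π system of 8 electrons. But 8 = 4(2), which is 4n not 4n+2, so it is not aromatic (cycloheptatrienyl anion).
5 of the 8 rings are aromatic. Total: 5.

5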